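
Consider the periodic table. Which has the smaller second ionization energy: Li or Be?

Be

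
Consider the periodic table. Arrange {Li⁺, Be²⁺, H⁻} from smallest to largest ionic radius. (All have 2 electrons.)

All of these have 2 electrons, so size is governed by nuclear charge alone: the more protons, the stronger the pull on the same electron cloud, and the smaller the ion.
Nuclear charges: Be²⁺ (Z=4), Li⁺ (Z=3), H⁻ (Z=1).
Smallest to largest: Be²⁺ < Li⁺ < H⁻.

Be²⁺ < Li⁺ < H⁻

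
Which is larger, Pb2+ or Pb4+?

Both ions have Z = 82 protons, but Pb4+ has lost more electrons, so its remaining electrons feel a larger effective nuclear charge per electron and are pulled in more tightly.
Higher positive charge → smaller ion, so Pb2+ > Pb4+.

Pb2+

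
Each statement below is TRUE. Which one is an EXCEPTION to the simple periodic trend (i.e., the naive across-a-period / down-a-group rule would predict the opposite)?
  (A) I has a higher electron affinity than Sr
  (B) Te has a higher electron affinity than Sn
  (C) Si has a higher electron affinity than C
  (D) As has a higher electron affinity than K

(C)

The general trend: electron affinity increases across a period and decreases down a group.
(A) I (period 5, group 17) vs Sr (period 5, group 2): the stated order agrees with the simple trend.
(B) Te (period 5, group 16) vs Sn (period 5, group 14): the stated order agrees with the simple trend.
(C) Si (period 3, group 14) vs C (period 2, group 14): the stated order contradicts the simple trend.
(D) As (period 4, group 15) vs K (period 4, group 1): the stated order agrees with the simple trend.
The exception is (C): Si's larger, more diffuse 3p orbitals accept an added electron slightly more readily than C's compact 2p.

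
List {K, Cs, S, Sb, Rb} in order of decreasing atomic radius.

Cs > Rb > K > Sb > S

S is in period 3, group 16; K is in period 4, group 1; Rb is in period 5, group 1; Sb is in period 5, group 15; Cs is in period 6, group 1.
Moving right in a period, electrons are added to the same shell under a stronger nuclear pull, so atoms get smaller; moving down, a new shell is opened and atoms get larger.
These span different periods and groups, so the two trends combine.
Sb > S: both effects reinforce here, so Sb is clearly the larger of the two.
K > Sb: period and group pull opposite ways; the across-period shift dominates (196 vs 140 pm).
Rb > K: they share group 1; the group trend gives Rb the larger value.
Cs > Rb: they share group 1; the group trend gives Cs the larger value.
Approximate values (pm): S 103, K 196, Rb 210, Sb 140, Cs 232.
So from largest to smallest: Cs > Rb > K > Sb > S.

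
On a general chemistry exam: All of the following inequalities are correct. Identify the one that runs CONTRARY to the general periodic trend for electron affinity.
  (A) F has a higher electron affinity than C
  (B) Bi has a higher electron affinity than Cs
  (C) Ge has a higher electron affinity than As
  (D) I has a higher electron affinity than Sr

(C)

The general trend: electron affinity increases across a period and decreases down a group.
(A) F (period 2, group 17) vs C (period 2, group 14): the stated order agrees with the simple trend.
(B) Bi (period 6, group 15) vs Cs (period 6, group 1): the stated order agrees with the simple trend.
(C) Ge (period 4, group 14) vs As (period 4, group 15): the stated order contradicts the simple trend.
(D) I (period 5, group 17) vs Sr (period 5, group 2): the stated order agrees with the simple trend.
The exception is (C): adding an electron to As's half-filled 4p³ is unfavourable, so Ge (4p²) has the more exothermic EA.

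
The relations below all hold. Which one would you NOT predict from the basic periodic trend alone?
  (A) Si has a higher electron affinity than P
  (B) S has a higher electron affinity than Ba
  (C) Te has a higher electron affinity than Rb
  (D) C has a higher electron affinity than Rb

The general trend: electron affinity increases across a period and decreases down a group.
(A) Si (period 3, group 14) vs P (period 3, group 15): the stated order contradicts the simple trend.
(B) S (period 3, group 16) vs Ba (period 6, group 2): the stated order agrees with the simple trend.
(C) Te (period 5, group 16) vs Rb (period 5, group 1): the stated order agrees with the simple trend.
(D) C (period 2, group 14) vs Rb (period 5, group 1): the stated order agrees with the simple trend.
The exception is (A): adding an electron to P's half-filled 3p³ is unfavourable, so Si (3p²) has the more exothermic EA.

(A)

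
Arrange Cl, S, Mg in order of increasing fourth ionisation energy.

After 3 electrons have been removed, what remains? Cl³⁺ still has 4 valence electrons; S³⁺ still has 3 valence electrons; Mg³⁺ is already 1 electron into the core.
Pulling an electron out of a noble-gas core costs far more than removing a remaining valence electron, so Mg sits at the high end of IE_4.
Valence configurations: Cl³⁺ [Ne]3s²3p², S³⁺ [Ne]3s²3p¹.
The numbers (kJ/mol): Cl 5159, S 4556, Mg 10543.
Hence IE_4: S < Cl < Mg.

S, Cl, Mg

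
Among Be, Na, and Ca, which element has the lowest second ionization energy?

After 1 electron has been removed, what remains? Be⁺ still has 1 valence electron; Na⁺ is the bare [Ne] core; Ca⁺ still has 1 valence electron.
Breaking into a closed-shell core is much more expensive than removing a leftover valence electron — Na has the largest IE_2 here.
Valence configurations: Be⁺ [He]2s¹, Ca⁺ [Ar]4s¹.
The numbers (kJ/mol): Be 1757, Na 4562, Ca 1145.
Overall IE_2 order: Ca < Be < Na.

Ca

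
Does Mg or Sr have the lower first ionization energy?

Mg is in period 3, group 2; Sr is in period 5, group 2.
First ionization energy rises across a period (greater Z_eff holds electrons more tightly) and falls down a group (valence electrons are farther from the nucleus).
All are in group 2, so first ionization energy increases up the group.
So Sr has the lower first ionization energy (Sr < Mg).

Sr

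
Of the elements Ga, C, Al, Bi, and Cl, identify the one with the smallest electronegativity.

C is in period 2, group 14; Al is in period 3, group 13; Cl is in period 3, group 17; Ga is in period 4, group 13; Bi is in period 6, group 15.
Electronegativity increases across a period and decreases down a group, tracking effective nuclear charge and atomic size.
These span different periods and groups, so the two trends combine.
Ga > Al: this pair runs against the simple trend — see the exception note.
Bi > Ga: period and group pull opposite ways; the across-period shift dominates (2.02 vs 1.81).
C > Bi: period and group pull opposite ways; the down-group shift dominates (2.55 vs 2.02).
Cl > C: the two effects oppose for this pair; the across-period effect wins (3.16 vs 2.55).
Note the exception: Ga has a higher electronegativity than Al, contrary to the simple trend — poor shielding by filled d (and f) subshells raises the heavier element's effective nuclear charge more than the simple down-group trend predicts.
Approximate values (Pauling): C 2.55, Al 1.61, Cl 3.16, Ga 1.81, Bi 2.02.
The smallest electronegativity among these belongs to Al.

Al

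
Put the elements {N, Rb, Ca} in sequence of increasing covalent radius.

N < Ca < Rb

N is in period 2, group 15; Ca is in period 4, group 2; Rb is in period 5, group 1.
Moving right in a period, electrons are added to the same shell under a stronger nuclear pull, so atoms get smaller; moving down, a new shell is opened and atoms get larger.
Here both period and group differ, so the two effects have to be weighed against each other.
Ca > N: relative to N, both the across-period and down-group shifts push Ca's atomic radius up.
Rb > Ca: relative to Ca, both the across-period and down-group shifts push Rb's atomic radius up.
Tabulated atomic radius (pm): N 71, Ca 171, Rb 210.
So from smallest to largest: N < Ca < Rb.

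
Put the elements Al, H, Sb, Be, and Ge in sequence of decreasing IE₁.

H, Be, Sb, Ge, Al

First ionization energy rises across a period (greater Z_eff holds electrons more tightly) and falls down a group (valence electrons are farther from the nucleus).
A diagonal step moves right (one effect) and down (the opposite effect) at once.
Ge > Al: period and group pull opposite ways; the across-period shift dominates (762 vs 578 kJ/mol).
Sb > Ge: period and group pull opposite ways; the across-period shift dominates (831 vs 762 kJ/mol).
Be > Sb: period and group pull opposite ways; the down-group shift dominates (900 vs 831 kJ/mol).
H > Be: the two effects oppose for this pair; the down-group effect wins (1312 vs 900 kJ/mol).
Approximate values (kJ/mol): H 1312, Be 900, Al 578, Ge 762, Sb 831.
So from highest to lowest: H > Be > Sb > Ge > Al.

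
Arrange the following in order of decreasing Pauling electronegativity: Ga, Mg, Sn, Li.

Sn > Ga > Mg > Li

Li is in period 2, group 1; Mg is in period 3, group 2; Ga is in period 4, group 13; Sn is in period 5, group 14.
EN rises left→right (higher Z_eff, smaller atoms) and falls top→bottom (larger, more shielded atoms).
A diagonal step moves right (one effect) and down (the opposite effect) at once.
Mg > Li: period and group pull opposite ways; the across-period shift dominates (1.31 vs 0.98).
Ga > Mg: period and group pull opposite ways; the across-period shift dominates (1.81 vs 1.31).
Sn > Ga: period and group pull opposite ways; the across-period shift dominates (1.96 vs 1.81).
Approximate values (Pauling): Li 0.98, Mg 1.31, Ga 1.81, Sn 1.96.
So from highest to lowest: Sn > Ga > Mg > Li.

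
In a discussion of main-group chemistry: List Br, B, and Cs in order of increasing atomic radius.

B is in period 2, group 13; Br is in period 4, group 17; Cs is in period 6, group 1.
Across a period the added protons contract the valence shell; down a group each new principal shell makes the atom larger.
Here both period and group differ, so the two effects have to be weighed against each other.
Br > B: the two effects oppose for this pair; the down-group effect wins (114 vs 85 pm).
Cs > Br: relative to Br, both the across-period and down-group shifts push Cs's atomic radius up.
For reference (pm): B 85, Br 114, Cs 232.
So from smallest to largest: B < Br < Cs.

B < Br < Cs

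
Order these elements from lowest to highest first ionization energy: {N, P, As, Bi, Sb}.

Bi < Sb < As < P < N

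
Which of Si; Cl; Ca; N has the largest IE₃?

Ca

Consider each +2 ion: Si²⁺ still has 2 valence electrons; Cl²⁺ still has 5 valence electrons; Ca²⁺ is the bare [Ar] core; N²⁺ still has 3 valence electrons.
Core electrons are held far more tightly than valence electrons, so Ca tops the IE_3 order.
Valence configurations: Si²⁺ [Ne]3s², Cl²⁺ [Ne]3s²3p³, N²⁺ [He]2s²2p¹.
Approximate IE_3 values (kJ/mol): Si 3232, Cl 3822, Ca 4912, N 4578.
Putting it together, IE_3: Si < Cl < N < Ca.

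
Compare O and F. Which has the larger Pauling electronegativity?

F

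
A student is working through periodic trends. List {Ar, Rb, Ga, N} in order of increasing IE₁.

N is in period 2, group 15; Ar is in period 3, group 18; Ga is in period 4, group 13; Rb is in period 5, group 1.
Removing the outermost electron gets harder across a period and easier down a group.
Here both period and group differ, so the two effects have to be weighed against each other.
Ga > Rb: relative to Rb, both the across-period and down-group shifts push Ga's first ionization energy up.
N > Ga: relative to Ga, both the across-period and down-group shifts push N's first ionization energy up.
Ar > N: period and group pull opposite ways; the across-period shift dominates (1521 vs 1402 kJ/mol).
Approximate values (kJ/mol): N 1402, Ar 1521, Ga 579, Rb 403.
So from lowest to highest: Rb < Ga < N < Ar.

Rb < Ga < N < Ar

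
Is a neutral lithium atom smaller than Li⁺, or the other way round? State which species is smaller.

Forming Li⁺ removes 1 electron from Li. Fewer electrons for the same nuclear charge means less shielding and a higher Z_eff on the remaining electrons, and for main-group metals the entire outer shell is lost.
A cation is smaller than its parent atom: Li⁺ < Li.

Li⁺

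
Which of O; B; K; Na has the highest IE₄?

After 3 electrons have been removed, what remains? O³⁺ still has 3 valence electrons; B³⁺ is the bare [He] core; K³⁺ is already 2 electrons into the core; Na³⁺ is already 2 electrons into the core.
Usually core removal costs more than valence removal, but here the competition is close: a tightly held n=2 valence electron can cost more to remove than an n=3 core electron, so the actual values have to decide it.
Tabulated IE_4 (kJ/mol): O 7469, B 25026, K 5877, Na 9543.
Overall IE_4 order: K < O < Na < B.

B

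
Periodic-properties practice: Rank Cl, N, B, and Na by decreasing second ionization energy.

IE_2 is the cost of taking one more electron from the +1 cation: Cl⁺ still has 6 valence electrons; N⁺ still has 4 valence electrons; B⁺ still has 2 valence electrons; Na⁺ is the bare [Ne] core.
Core electrons are held far more tightly than valence electrons, so Na tops the IE_2 order.
Valence configurations: Cl⁺ [Ne]3s²3p⁴, N⁺ [He]2s²2p², B⁺ [He]2s².
Tabulated IE_2 (kJ/mol): Cl 2298, N 2856, B 2427, Na 4562.
Overall IE_2 order: Cl < B < N < Na.

Na > N > B > Cl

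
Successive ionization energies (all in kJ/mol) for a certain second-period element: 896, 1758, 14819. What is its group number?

Group 2

Look for the largest jump between consecutive ionization energies: IE3/IE2 ≈ 8.4, far larger than any earlier ratio.
That jump marks the point where a core electron is being removed. So the atom has 2 valence electrons.
A main-group element with 2 valence electrons is in group 2.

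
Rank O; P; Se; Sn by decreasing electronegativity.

Electronegativity increases across a period and decreases down a group, tracking effective nuclear charge and atomic size.
Neither a single period nor a single group — weigh both effects.
P > Sn: both effects reinforce here, so P is clearly the higher of the two.
Se > P: period and group pull opposite ways; the across-period shift dominates (2.55 vs 2.19).
O > Se: they share group 16; the group trend gives O the larger value.
Approximate values (Pauling): O 3.44, P 2.19, Se 2.55, Sn 1.96.
So from highest to lowest: O > Se > P > Sn.

O, Se, P, Sn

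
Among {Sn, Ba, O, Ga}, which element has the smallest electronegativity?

Ba

O is in period 2, group 16; Ga is in period 4, group 13; Sn is in period 5, group 14; Ba is in period 6, group 2.
Atoms toward the upper right of the periodic table pull bonding electrons most strongly.
Here both period and group differ, so the two effects have to be weighed against each other.
Ga > Ba: relative to Ba, both the across-period and down-group shifts push Ga's electronegativity up.
Sn > Ga: period and group pull opposite ways; the across-period shift dominates (1.96 vs 1.81).
O > Sn: both effects reinforce here, so O is clearly the higher of the two.
For reference (Pauling): O 3.44, Ga 1.81, Sn 1.96, Ba 0.89.
The smallest electronegativity among these belongs to Ba.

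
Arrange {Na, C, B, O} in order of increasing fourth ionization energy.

C < O < Na < B

IE_4 is the cost of taking one more electron from the +3 cation: Na³⁺ is already 2 electrons into the core; C³⁺ still has 1 valence electron; B³⁺ is the bare [He] core; O³⁺ still has 3 valence electrons.
Core electrons are held far more tightly than valence electrons, so Na and B top the IE_4 order.
Valence configurations: C³⁺ [He]2s¹, O³⁺ [He]2s²2p¹.
Approximate IE_4 values (kJ/mol): Na 9543, C 6223, B 25026, O 7469.
Putting it together, IE_4: C < O < Na < B.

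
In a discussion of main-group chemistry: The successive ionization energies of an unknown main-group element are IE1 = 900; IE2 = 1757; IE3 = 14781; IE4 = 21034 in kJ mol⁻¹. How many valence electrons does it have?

Look for the largest jump between consecutive ionization energies: IE3/IE2 ≈ 8.4, far larger than any earlier ratio.
That jump marks the point where a core electron is being removed. So the atom has 2 valence electrons.

2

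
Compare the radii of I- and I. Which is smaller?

I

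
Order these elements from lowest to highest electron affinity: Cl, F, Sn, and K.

K, Sn, F, Cl

F is in period 2, group 17; Cl is in period 3, group 17; K is in period 4, group 1; Sn is in period 5, group 14.
Atoms with high Z_eff and room in the valence shell (especially the halogens) have the most exothermic electron affinities.
Here both period and group differ, so the two effects have to be weighed against each other.
Sn > K: the two effects oppose for this pair; the across-period effect wins (107 vs 48 kJ/mol).
F > Sn: relative to Sn, both the across-period and down-group shifts push F's electron affinity up.
Cl > F: this pair runs against the simple trend — see the exception note.
Note the exception: Cl has a higher electron affinity than F, contrary to the simple trend — F's small 2p subshell makes the incoming electron feel strong e⁻–e⁻ repulsion, so Cl actually releases more energy on gaining an electron.
Approximate values (kJ/mol): F 328, Cl 349, K 48, Sn 107.
So from lowest to highest: K < Sn < F < Cl.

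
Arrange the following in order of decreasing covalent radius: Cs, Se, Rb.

Cs > Rb > Se

Se is in period 4, group 16; Rb is in period 5, group 1; Cs is in period 6, group 1.
Atomic radius shrinks across a period as nuclear charge pulls the same shell inward, and grows down a group as new shells are added.
Neither a single period nor a single group — weigh both effects.
Rb > Se: both effects reinforce here, so Rb is clearly the larger of the two.
Cs > Rb: they share group 1; the group trend gives Cs the larger value.
For reference (pm): Se 116, Rb 210, Cs 232.
So from largest to smallest: Cs > Rb > Se.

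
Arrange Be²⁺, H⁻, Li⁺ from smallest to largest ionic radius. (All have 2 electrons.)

All of these have 2 electrons, so size is governed by nuclear charge alone: the more protons, the stronger the pull on the same electron cloud, and the smaller the ion.
Nuclear charges: Be²⁺ (Z=4), Li⁺ (Z=3), H⁻ (Z=1).
Smallest to largest: Be²⁺ < Li⁺ < H⁻.

Be²⁺, Li⁺, H⁻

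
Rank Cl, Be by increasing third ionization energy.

The third ionization energy removes an electron from the +2 ion. For each element: Cl²⁺ still has 5 valence electrons; Be²⁺ is the bare [He] core.
Breaking into a closed-shell core is much more expensive than removing a leftover valence electron — Be has the largest IE_3 here.
Tabulated IE_3 (kJ/mol): Cl 3822, Be 14849.
So the third ionization energies run Cl < Be.

Cl, Be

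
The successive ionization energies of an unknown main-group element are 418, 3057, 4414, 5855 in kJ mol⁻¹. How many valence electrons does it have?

Look for the largest jump between consecutive ionization energies: IE2/IE1 ≈ 7.3, far larger than any earlier ratio.
That jump marks the point where a core electron is being removed. So the atom has 1 valence electron.

1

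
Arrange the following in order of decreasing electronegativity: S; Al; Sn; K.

S > Sn > Al > K

Atoms toward the upper right of the periodic table pull bonding electrons most strongly.
These span different periods and groups, so the two trends combine.
Al > K: both effects reinforce here, so Al is clearly the higher of the two.
Sn > Al: the two effects oppose for this pair; the across-period effect wins (1.96 vs 1.61).
S > Sn: both effects reinforce here, so S is clearly the higher of the two.
For reference (Pauling): Al 1.61, S 2.58, K 0.82, Sn 1.96.
So from highest to lowest: S > Sn > Al > K.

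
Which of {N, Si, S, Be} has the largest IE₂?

N

IE_2 is the cost of taking one more electron from the +1 cation: N⁺ still has 4 valence electrons; Si⁺ still has 3 valence electrons; S⁺ still has 5 valence electrons; Be⁺ still has 1 valence electron.
All are still removing valence electrons, so compare the +1 ions as you would atoms: IE_2 generally rises across a period (higher Z_eff) and falls down a group (larger shell), subject to the usual subshell exceptions.
Valence configurations: N⁺ [He]2s²2p², Si⁺ [Ne]3s²3p¹, S⁺ [Ne]3s²3p³, Be⁺ [He]2s¹.
Approximate IE_2 values (kJ/mol): N 2856, Si 1577, S 2252, Be 1757.
Overall IE_2 order: Si < Be < S < N.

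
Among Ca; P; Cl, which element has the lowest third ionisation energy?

P

After 2 electrons have been removed, what remains? Ca²⁺ is the bare [Ar] core; P²⁺ still has 3 valence electrons; Cl²⁺ still has 5 valence electrons.
Pulling an electron out of a noble-gas core costs far more than removing a remaining valence electron, so Ca sits at the high end of IE_3.
Valence configurations: P²⁺ [Ne]3s²3p¹, Cl²⁺ [Ne]3s²3p³.
Tabulated IE_3 (kJ/mol): Ca 4912, P 2914, Cl 3822.
Overall IE_3 order: P < Cl < Ca.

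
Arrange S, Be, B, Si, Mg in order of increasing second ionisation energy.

IE_2 is the cost of taking one more electron from the +1 cation: S⁺ still has 5 valence electrons; Be⁺ still has 1 valence electron; B⁺ still has 2 valence electrons; Si⁺ still has 3 valence electrons; Mg⁺ still has 1 valence electron.
All are still removing valence electrons, so compare the +1 ions as you would atoms: IE_2 generally rises across a period (higher Z_eff) and falls down a group (larger shell), subject to the usual subshell exceptions.
Valence configurations: S⁺ [Ne]3s²3p³, Be⁺ [He]2s¹, B⁺ [He]2s², Si⁺ [Ne]3s²3p¹, Mg⁺ [Ne]3s¹.
Tabulated IE_2 (kJ/mol): S 2252, Be 1757, B 2427, Si 1577, Mg 1451.
Putting it together, IE_2: Mg < Si < Be < S < B.

Mg < Si < Be < S < B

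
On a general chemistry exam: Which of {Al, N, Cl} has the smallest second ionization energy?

Al

Consider each +1 ion: Al⁺ still has 2 valence electrons; N⁺ still has 4 valence electrons; Cl⁺ still has 6 valence electrons.
All are still removing valence electrons, so compare the +1 ions as you would atoms: IE_2 generally rises across a period (higher Z_eff) and falls down a group (larger shell), subject to the usual subshell exceptions.
Valence configurations: Al⁺ [Ne]3s², N⁺ [He]2s²2p², Cl⁺ [Ne]3s²3p⁴.
Tabulated IE_2 (kJ/mol): Al 1817, N 2856, Cl 2298.
Putting it together, IE_2: Al < Cl < N.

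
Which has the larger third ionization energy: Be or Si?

After 2 electrons have been removed, what remains? Be²⁺ is the bare [He] core; Si²⁺ still has 2 valence electrons.
Pulling an electron out of a noble-gas core costs far more than removing a remaining valence electron, so Be sits at the high end of IE_3.
The numbers (kJ/mol): Be 14849, Si 3232.
So the third ionization energies run Si < Be.

Be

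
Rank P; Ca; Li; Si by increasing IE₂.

Consider each +1 ion: P⁺ still has 4 valence electrons; Ca⁺ still has 1 valence electron; Li⁺ is the bare [He] core; Si⁺ still has 3 valence electrons.
Pulling an electron out of a noble-gas core costs far more than removing a remaining valence electron, so Li sits at the high end of IE_2.
Valence configurations: P⁺ [Ne]3s²3p², Ca⁺ [Ar]4s¹, Si⁺ [Ne]3s²3p¹.
Tabulated IE_2 (kJ/mol): P 1907, Ca 1145, Li 7298, Si 1577.
Overall IE_2 order: Ca < Si < P < Li.

Ca < Si < P < Li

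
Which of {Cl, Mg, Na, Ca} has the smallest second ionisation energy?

After 1 electron has been removed, what remains? Cl⁺ still has 6 valence electrons; Mg⁺ still has 1 valence electron; Na⁺ is the bare [Ne] core; Ca⁺ still has 1 valence electron.
Breaking into a closed-shell core is much more expensive than removing a leftover valence electron — Na has the largest IE_2 here.
Valence configurations: Cl⁺ [Ne]3s²3p⁴, Mg⁺ [Ne]3s¹, Ca⁺ [Ar]4s¹.
The numbers (kJ/mol): Cl 2298, Mg 1451, Na 4562, Ca 1145.
Hence IE_2: Ca < Mg < Cl < Na.

Ca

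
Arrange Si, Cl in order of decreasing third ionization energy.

Consider each +2 ion: Si²⁺ still has 2 valence electrons; Cl²⁺ still has 5 valence electrons.
All are still removing valence electrons, so compare the +2 ions as you would atoms: IE_3 generally rises across a period (higher Z_eff) and falls down a group (larger shell), subject to the usual subshell exceptions.
Valence configurations: Si²⁺ [Ne]3s², Cl²⁺ [Ne]3s²3p³.
Tabulated IE_3 (kJ/mol): Si 3232, Cl 3822.
Overall IE_3 order: Si < Cl.

Cl, Si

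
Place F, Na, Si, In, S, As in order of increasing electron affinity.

In, Na, As, Si, S, F

Adding an electron releases more energy for atoms nearer the top right (short of the noble gases).
Neither a single period nor a single group — weigh both effects.
Na > In: the two effects oppose for this pair; the down-group effect wins (53 vs 29 kJ/mol).
As > Na: period and group pull opposite ways; the across-period shift dominates (78 vs 53 kJ/mol).
Si > As: the two effects oppose for this pair; the down-group effect wins (134 vs 78 kJ/mol).
S > Si: both are in period 3; the period trend gives S the larger value.
F > S: relative to S, both the across-period and down-group shifts push F's electron affinity up.
Tabulated electron affinity (kJ/mol): F 328, Na 53, Si 134, S 200, As 78, In 29.
So from lowest to highest: In < Na < As < Si < S < F.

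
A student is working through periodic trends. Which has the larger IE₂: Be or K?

K

Consider each +1 ion: Be⁺ still has 1 valence electron; K⁺ is the bare [Ar] core.
Core electrons are held far more tightly than valence electrons, so K tops the IE_2 order.
Tabulated IE_2 (kJ/mol): Be 1757, K 3052.
Putting it together, IE_2: Be < K.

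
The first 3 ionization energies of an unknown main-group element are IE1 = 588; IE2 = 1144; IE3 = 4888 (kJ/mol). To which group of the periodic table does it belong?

Group 2

Look for the largest jump between consecutive ionization energies: IE3/IE2 ≈ 4.3, far larger than any earlier ratio.
That jump marks the point where a core electron is being removed. So the atom has 2 valence electrons.
A main-group element with 2 valence electrons is in group 2.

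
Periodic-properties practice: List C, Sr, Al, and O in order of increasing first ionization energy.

C is in period 2, group 14; O is in period 2, group 16; Al is in period 3, group 13; Sr is in period 5, group 2.
Across a period the outer electron is held more tightly (higher IE₁); down a group it sits in a higher shell, more shielded, and comes off more easily.
Here both period and group differ, so the two effects have to be weighed against each other.
Al > Sr: both effects reinforce here, so Al is clearly the higher of the two.
C > Al: relative to Al, both the across-period and down-group shifts push C's first ionization energy up.
O > C: O lies to the right of C in period 2, so the across-period effect alone puts O higher.
Tabulated first ionization energy (kJ/mol): C 1086, O 1314, Al 578, Sr 550.
So from lowest to highest: Sr < Al < C < O.

Sr < Al < C < O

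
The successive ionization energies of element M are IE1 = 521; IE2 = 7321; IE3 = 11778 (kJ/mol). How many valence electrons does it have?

1

Look for the largest jump between consecutive ionization energies: IE2/IE1 ≈ 14.1, far larger than any earlier ratio.
That jump marks the point where a core electron is being removed. So the atom has 1 valence electron.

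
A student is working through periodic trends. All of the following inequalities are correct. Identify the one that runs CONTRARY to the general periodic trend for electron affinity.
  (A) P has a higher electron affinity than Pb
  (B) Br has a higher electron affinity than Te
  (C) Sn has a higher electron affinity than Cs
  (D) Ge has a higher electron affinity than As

(D)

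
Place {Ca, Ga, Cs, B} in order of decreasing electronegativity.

B > Ga > Ca > Cs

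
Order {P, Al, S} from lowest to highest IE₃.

Al < P < S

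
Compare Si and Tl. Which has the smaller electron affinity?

Tl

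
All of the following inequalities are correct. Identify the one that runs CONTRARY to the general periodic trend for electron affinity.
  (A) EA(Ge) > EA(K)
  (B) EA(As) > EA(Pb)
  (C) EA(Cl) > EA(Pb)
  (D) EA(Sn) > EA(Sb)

The general trend: electron affinity increases across a period and decreases down a group.
(A) Ge (period 4, group 14) vs K (period 4, group 1): the stated order agrees with the simple trend.
(B) As (period 4, group 15) vs Pb (period 6, group 14): the stated order agrees with the simple trend.
(C) Cl (period 3, group 17) vs Pb (period 6, group 14): the stated order agrees with the simple trend.
(D) Sn (period 5, group 14) vs Sb (period 5, group 15): the stated order contradicts the simple trend.
The exception is (D): adding an electron to Sb's half-filled 5p³ is unfavourable, so Sn has the more exothermic EA.

(D)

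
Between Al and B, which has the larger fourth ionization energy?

B

The fourth ionization energy removes an electron from the +3 ion. For each element: Al³⁺ is the bare [Ne] core; B³⁺ is the bare [He] core.
All of these are removing an electron from a noble-gas core or deeper; the smaller core (lower principal quantum number) is held far more tightly, and within a period the higher nuclear charge binds the same core more tightly.
Approximate IE_4 values (kJ/mol): Al 11577, B 25026.
So the fourth ionization energies run Al < B.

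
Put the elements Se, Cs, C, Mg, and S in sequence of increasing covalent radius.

C, S, Se, Mg, Cs

C is in period 2, group 14; Mg is in period 3, group 2; S is in period 3, group 16; Se is in period 4, group 16; Cs is in period 6, group 1.
Moving right in a period, electrons are added to the same shell under a stronger nuclear pull, so atoms get smaller; moving down, a new shell is opened and atoms get larger.
Here both period and group differ, so the two effects have to be weighed against each other.
S > C: period and group pull opposite ways; the down-group shift dominates (103 vs 75 pm).
Se > S: they share group 16; the group trend gives Se the larger value.
Mg > Se: period and group pull opposite ways; the across-period shift dominates (139 vs 116 pm).
Cs > Mg: both effects reinforce here, so Cs is clearly the larger of the two.
Tabulated atomic radius (pm): C 75, Mg 139, S 103, Se 116, Cs 232.
So from smallest to largest: C < S < Se < Mg < Cs.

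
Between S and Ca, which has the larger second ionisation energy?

S

Consider each +1 ion: S⁺ still has 5 valence electrons; Ca⁺ still has 1 valence electron.
All are still removing valence electrons, so compare the +1 ions as you would atoms: IE_2 generally rises across a period (higher Z_eff) and falls down a group (larger shell), subject to the usual subshell exceptions.
Valence configurations: S⁺ [Ne]3s²3p³, Ca⁺ [Ar]4s¹.
Tabulated IE_2 (kJ/mol): S 2252, Ca 1145.
Overall IE_2 order: Ca < S.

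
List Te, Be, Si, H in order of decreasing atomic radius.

H is in period 1, group 1; Be is in period 2, group 2; Si is in period 3, group 14; Te is in period 5, group 16.
Across a period the added protons contract the valence shell; down a group each new principal shell makes the atom larger.
Neither a single period nor a single group — weigh both effects.
Be > H: the two effects oppose for this pair; the down-group effect wins (102 vs 32 pm).
Si > Be: the two effects oppose for this pair; the down-group effect wins (116 vs 102 pm).
Te > Si: period and group pull opposite ways; the down-group shift dominates (136 vs 116 pm).
Approximate values (pm): H 32, Be 102, Si 116, Te 136.
So from largest to smallest: Te > Si > Be > H.

Te, Si, Be, H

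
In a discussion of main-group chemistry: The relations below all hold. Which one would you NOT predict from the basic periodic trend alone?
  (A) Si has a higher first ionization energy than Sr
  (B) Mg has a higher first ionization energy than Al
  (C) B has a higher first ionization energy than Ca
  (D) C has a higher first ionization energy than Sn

(B)

The general trend: first ionization energy increases across a period and decreases down a group.
(A) Si (period 3, group 14) vs Sr (period 5, group 2): the stated order agrees with the simple trend.
(B) Mg (period 3, group 2) vs Al (period 3, group 13): the stated order contradicts the simple trend.
(C) B (period 2, group 13) vs Ca (period 4, group 2): the stated order agrees with the simple trend.
(D) C (period 2, group 14) vs Sn (period 5, group 14): the stated order agrees with the simple trend.
The exception is (B): Al's single 3p electron is easier to remove than one from Mg's filled 3s².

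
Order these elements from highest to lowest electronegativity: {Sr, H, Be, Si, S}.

S > H > Si > Be > Sr

EN rises left→right (higher Z_eff, smaller atoms) and falls top→bottom (larger, more shielded atoms).
These span different periods and groups, so the two trends combine.
Be > Sr: Be sits above Sr in group 2, so the down-group effect alone puts Be higher.
Si > Be: the two effects oppose for this pair; the across-period effect wins (1.90 vs 1.57).
H > Si: period and group pull opposite ways; the down-group shift dominates (2.20 vs 1.90).
S > H: the two effects oppose for this pair; the across-period effect wins (2.58 vs 2.20).
Approximate values (Pauling): H 2.20, Be 1.57, Si 1.90, S 2.58, Sr 0.95.
So from highest to lowest: S > H > Si > Be > Sr.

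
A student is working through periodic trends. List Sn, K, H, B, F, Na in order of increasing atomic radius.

H < F < B < Sn < Na < K

Across a period the added protons contract the valence shell; down a group each new principal shell makes the atom larger.
Here both period and group differ, so the two effects have to be weighed against each other.
F > H: the two effects oppose for this pair; the down-group effect wins (64 vs 32 pm).
B > F: B lies to the left of F in period 2, so the across-period effect alone puts B larger.
Sn > B: the two effects oppose for this pair; the down-group effect wins (140 vs 85 pm).
Na > Sn: period and group pull opposite ways; the across-period shift dominates (155 vs 140 pm).
K > Na: they share group 1; the group trend gives K the larger value.
For reference (pm): H 32, B 85, F 64, Na 155, K 196, Sn 140.
So from smallest to largest: H < F < B < Sn < Na < K.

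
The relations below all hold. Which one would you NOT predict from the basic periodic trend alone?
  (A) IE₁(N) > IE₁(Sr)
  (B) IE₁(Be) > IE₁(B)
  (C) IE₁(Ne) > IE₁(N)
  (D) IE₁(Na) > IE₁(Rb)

The general trend: first ionisation energy increases across a period and decreases down a group.
(A) N (period 2, group 15) vs Sr (period 5, group 2): the stated order agrees with the simple trend.
(B) Be (period 2, group 2) vs B (period 2, group 13): the stated order contradicts the simple trend.
(C) Ne (period 2, group 18) vs N (period 2, group 15): the stated order agrees with the simple trend.
(D) Na (period 3, group 1) vs Rb (period 5, group 1): the stated order agrees with the simple trend.
The exception is (B): removing B's lone 2p electron is easier than breaking Be's filled 2s².

(B)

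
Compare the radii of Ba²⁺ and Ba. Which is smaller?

Forming Ba²⁺ removes 2 electrons from Ba. Fewer electrons for the same nuclear charge means less shielding and a higher Z_eff on the remaining electrons, and for main-group metals the entire outer shell is lost.
A cation is smaller than its parent atom: Ba²⁺ < Ba.

Ba²⁺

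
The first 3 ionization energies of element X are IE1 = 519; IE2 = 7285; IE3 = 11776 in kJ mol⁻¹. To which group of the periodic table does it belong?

Group 1

Look for the largest jump between consecutive ionization energies: IE2/IE1 ≈ 14.0, far larger than any earlier ratio.
That jump marks the point where a core electron is being removed. So the atom has 1 valence electron.
A main-group element with 1 valence electron is in group 1.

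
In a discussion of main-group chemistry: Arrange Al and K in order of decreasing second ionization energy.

K > Al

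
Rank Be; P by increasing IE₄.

P < Be

IE_4 is the cost of taking one more electron from the +3 cation: Be³⁺ is already 1 electron into the core; P³⁺ still has 2 valence electrons.
Pulling an electron out of a noble-gas core costs far more than removing a remaining valence electron, so Be sits at the high end of IE_4.
Tabulated IE_4 (kJ/mol): Be 21007, P 4964.
Putting it together, IE_4: P < Be.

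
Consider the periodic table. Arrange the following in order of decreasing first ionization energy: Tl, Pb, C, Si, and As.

C > As > Si > Pb > Tl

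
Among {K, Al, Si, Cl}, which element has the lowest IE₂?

Si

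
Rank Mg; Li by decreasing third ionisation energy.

Li > Mg

The third ionization energy removes an electron from the +2 ion. For each element: Mg²⁺ is the bare [Ne] core; Li²⁺ is already 1 electron into the core.
All of these are removing an electron from a noble-gas core or deeper; the smaller core (lower principal quantum number) is held far more tightly, and within a period the higher nuclear charge binds the same core more tightly.
Approximate IE_3 values (kJ/mol): Mg 7733, Li 11815.
Hence IE_3: Mg < Li.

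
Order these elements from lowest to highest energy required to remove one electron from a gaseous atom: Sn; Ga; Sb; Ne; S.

Ne is in period 2, group 18; S is in period 3, group 16; Ga is in period 4, group 13; Sn is in period 5, group 14; Sb is in period 5, group 15.
First ionization energy rises across a period (greater Z_eff holds electrons more tightly) and falls down a group (valence electrons are farther from the nucleus).
Here both period and group differ, so the two effects have to be weighed against each other.
Sn > Ga: period and group pull opposite ways; the across-period shift dominates (709 vs 579 kJ/mol).
Sb > Sn: Sb lies to the right of Sn in period 5, so the across-period effect alone puts Sb higher.
S > Sb: both effects reinforce here, so S is clearly the higher of the two.
Ne > S: both effects reinforce here, so Ne is clearly the higher of the two.
Approximate values (kJ/mol): Ne 2081, S 1000, Ga 579, Sn 709, Sb 831.
So from lowest to highest: Ga < Sn < Sb < S < Ne.

Ga < Sn < Sb < S < Ne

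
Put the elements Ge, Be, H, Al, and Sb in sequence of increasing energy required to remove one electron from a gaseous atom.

H is in period 1, group 1; Be is in period 2, group 2; Al is in period 3, group 13; Ge is in period 4, group 14; Sb is in period 5, group 15.
First ionization energy rises across a period (greater Z_eff holds electrons more tightly) and falls down a group (valence electrons are farther from the nucleus).
These sit on a diagonal, where the across-period and down-group effects partly cancel.
Ge > Al: period and group pull opposite ways; the across-period shift dominates (762 vs 578 kJ/mol).
Sb > Ge: the two effects oppose for this pair; the across-period effect wins (831 vs 762 kJ/mol).
Be > Sb: the two effects oppose for this pair; the down-group effect wins (900 vs 831 kJ/mol).
H > Be: the two effects oppose for this pair; the down-group effect wins (1312 vs 900 kJ/mol).
For reference (kJ/mol): H 1312, Be 900, Al 578, Ge 762, Sb 831.
So from lowest to highest: Al < Ge < Sb < Be < H.

Al < Ge < Sb < Be < H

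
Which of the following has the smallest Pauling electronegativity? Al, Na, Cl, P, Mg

Na

Na is in period 3, group 1; Mg is in period 3, group 2; Al is in period 3, group 13; P is in period 3, group 15; Cl is in period 3, group 17.
EN rises left→right (higher Z_eff, smaller atoms) and falls top→bottom (larger, more shielded atoms).
All lie in period 3, so electronegativity increases left to right.
The smallest Pauling electronegativity among these belongs to Na.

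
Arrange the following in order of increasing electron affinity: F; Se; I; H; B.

B < H < Se < I < F

H is in period 1, group 1; B is in period 2, group 13; F is in period 2, group 17; Se is in period 4, group 16; I is in period 5, group 17.
Atoms with high Z_eff and room in the valence shell (especially the halogens) have the most exothermic electron affinities.
Here both period and group differ, so the two effects have to be weighed against each other.
H > B: the two effects oppose for this pair; the down-group effect wins (73 vs 27 kJ/mol).
Se > H: the two effects oppose for this pair; the across-period effect wins (195 vs 73 kJ/mol).
I > Se: the two effects oppose for this pair; the across-period effect wins (295 vs 195 kJ/mol).
F > I: F sits above I in group 17, so the down-group effect alone puts F higher.
For reference (kJ/mol): H 73, B 27, F 328, Se 195, I 295.
So from lowest to highest: B < H < Se < I < F.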